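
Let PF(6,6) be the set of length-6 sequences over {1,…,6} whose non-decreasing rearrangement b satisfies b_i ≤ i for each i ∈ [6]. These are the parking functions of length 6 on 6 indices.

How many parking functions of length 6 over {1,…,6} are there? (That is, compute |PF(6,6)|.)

16807

Count = (7−6)·7^(6−1) = 1×16807 = 16807
Check (2,2,2,1,1,3) → sorted (1,1,2,2,2,3): b_i ≤ i ∀i, a PF.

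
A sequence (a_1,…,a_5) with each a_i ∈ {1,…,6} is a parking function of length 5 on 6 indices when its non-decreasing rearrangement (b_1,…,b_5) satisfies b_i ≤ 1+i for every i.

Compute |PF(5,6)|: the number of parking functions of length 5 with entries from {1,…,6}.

4802

|PF| = 2·7^4 = 2 · 2401 = 4802 (Pollak)
Check (1,3,1,6,2) → sorted (1,1,2,3,6): b_i ≤ 1+i ∀i, a PF.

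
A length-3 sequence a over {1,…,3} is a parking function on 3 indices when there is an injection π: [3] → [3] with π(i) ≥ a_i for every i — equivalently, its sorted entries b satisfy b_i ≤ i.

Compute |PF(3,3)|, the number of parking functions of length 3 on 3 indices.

|PF(3,3)| = 1·4^2 = 1×16 = 16
Check (1,2,2) → sorted (1,2,2): b_i ≤ i ∀i, a PF.

16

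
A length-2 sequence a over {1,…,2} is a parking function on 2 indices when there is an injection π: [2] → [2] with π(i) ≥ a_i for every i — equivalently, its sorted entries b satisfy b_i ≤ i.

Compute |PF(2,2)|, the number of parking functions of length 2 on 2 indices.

3

|PF| = (2+1−2)·(2+1)^{2−1} = 1 · 3 = 3 [KW]
E.g. (2,1) → sorted (1,2): b_i ≤ i ∀i, a PF.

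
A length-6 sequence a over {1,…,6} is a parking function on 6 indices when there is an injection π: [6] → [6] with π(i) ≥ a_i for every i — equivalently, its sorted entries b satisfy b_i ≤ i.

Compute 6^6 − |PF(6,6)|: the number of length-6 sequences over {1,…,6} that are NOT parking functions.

|PF(6,6)| = (6−6+1)·(6+1)^(6−1) = 1·16807 = 16807
Check (3,3,2,6,5,3) → sorted (2,3,3,3,5,6): b_1=2>1, not a PF.
6^6 − 16807 = 46656 − 16807 = 29849

29849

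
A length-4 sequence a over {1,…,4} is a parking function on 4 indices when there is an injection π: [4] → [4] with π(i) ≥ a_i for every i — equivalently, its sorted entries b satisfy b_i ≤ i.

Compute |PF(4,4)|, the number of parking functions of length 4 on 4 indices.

|PF| = (4−4+1)·(4+1)^(4−1) = 1·125 = 125
Example (1,3,4,2) → sorted (1,2,3,4): b_i ≤ i ∀i, a PF.

125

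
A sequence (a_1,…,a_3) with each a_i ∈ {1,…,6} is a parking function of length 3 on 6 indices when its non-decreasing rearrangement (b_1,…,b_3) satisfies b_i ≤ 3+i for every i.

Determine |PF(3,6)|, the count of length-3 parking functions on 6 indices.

196

|PF(3,6)| = (7−3)·7^(3−1) = 4 · 49 = 196 (Konheim–Weiss)
Check (2,5,2) → sorted (2,2,5): b_i ≤ 3+i ∀i, a PF.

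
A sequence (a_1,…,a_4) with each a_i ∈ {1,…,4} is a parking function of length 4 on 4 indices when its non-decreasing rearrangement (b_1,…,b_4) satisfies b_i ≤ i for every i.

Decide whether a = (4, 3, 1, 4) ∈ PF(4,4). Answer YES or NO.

NO

Sorted: b = (1, 3, 4, 4).
  b_1=1 ≤ 1
  b_2=3 > 2
  fails at i=2 ⇒ NO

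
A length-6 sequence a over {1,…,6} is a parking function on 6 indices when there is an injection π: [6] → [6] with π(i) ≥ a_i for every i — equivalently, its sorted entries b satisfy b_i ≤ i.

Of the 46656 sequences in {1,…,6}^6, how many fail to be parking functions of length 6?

29849

Count = 1·7^5 = 1 · 16807 = 16807 (Pollak)
E.g. (5,6,3,1,2,6) → sorted (1,2,3,5,6,6): b_4=5>4, not a PF.
6^6 − 16807 = 46656 − 16807 = 29849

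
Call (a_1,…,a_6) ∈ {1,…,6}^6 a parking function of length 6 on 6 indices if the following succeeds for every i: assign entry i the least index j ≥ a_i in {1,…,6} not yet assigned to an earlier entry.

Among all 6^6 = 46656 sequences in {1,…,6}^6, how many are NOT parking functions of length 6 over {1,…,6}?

29849

|PF| = (7−6)·7^(6−1) = 1·16807 = 16807
E.g. (5,6,5,6,5,1) → sorted (1,5,5,5,6,6): b_2=5>2, not a PF.
6^6 − 16807 = 46656 − 16807 = 29849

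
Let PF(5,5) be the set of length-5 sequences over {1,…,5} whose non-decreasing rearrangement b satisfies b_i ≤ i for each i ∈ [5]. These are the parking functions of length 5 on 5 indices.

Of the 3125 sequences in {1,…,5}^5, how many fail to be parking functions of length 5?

|PF| = (5+1−5)·(5+1)^{5−1} = 1 · 1296 = 1296 (Konheim–Weiss)
One tuple (2,5,4,1,5) → sorted (1,2,4,5,5): b_3=4>3, not a PF.
Total 3125; non-PF = 3125−1296 = 1829

1829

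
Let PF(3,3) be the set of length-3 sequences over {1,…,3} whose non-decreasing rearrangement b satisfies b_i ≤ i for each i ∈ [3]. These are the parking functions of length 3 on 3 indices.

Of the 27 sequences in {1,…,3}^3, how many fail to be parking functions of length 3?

11

|PF| = 1·4^2 = 1·16 = 16 [KW]
Example (2,3,2) → sorted (2,2,3): b_1=2>1, not a PF.
Total 27; non-PF = 27−16 = 11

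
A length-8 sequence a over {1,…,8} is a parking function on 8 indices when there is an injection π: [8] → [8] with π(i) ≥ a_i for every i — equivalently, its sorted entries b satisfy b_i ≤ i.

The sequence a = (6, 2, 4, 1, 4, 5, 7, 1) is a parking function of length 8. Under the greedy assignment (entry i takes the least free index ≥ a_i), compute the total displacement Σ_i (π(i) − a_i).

Σπ = 36 ({1..8} each once); Σa = 6+2+4+1+4+5+7+1 = 30; disp = 36−30 = 6.

6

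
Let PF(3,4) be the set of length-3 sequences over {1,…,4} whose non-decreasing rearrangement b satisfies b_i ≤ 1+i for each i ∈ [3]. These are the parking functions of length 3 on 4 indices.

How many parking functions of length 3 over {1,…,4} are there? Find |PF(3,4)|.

50

|PF| = (4−3+1)·(4+1)^(3−1) = 2·25 = 50 (Pollak)
Example (3,2,2) → sorted (2,2,3): b_i ≤ 1+i ∀i, a PF.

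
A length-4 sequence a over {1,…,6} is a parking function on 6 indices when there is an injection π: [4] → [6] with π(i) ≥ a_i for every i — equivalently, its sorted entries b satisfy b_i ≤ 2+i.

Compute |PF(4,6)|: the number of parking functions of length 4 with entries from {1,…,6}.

1029

#PF = (6+1−4)·(6+1)^{4−1} = 3 · 343 = 1029 (Konheim–Weiss)
E.g. (2,1,3,3) → sorted (1,2,3,3): b_i ≤ 2+i ∀i, a PF.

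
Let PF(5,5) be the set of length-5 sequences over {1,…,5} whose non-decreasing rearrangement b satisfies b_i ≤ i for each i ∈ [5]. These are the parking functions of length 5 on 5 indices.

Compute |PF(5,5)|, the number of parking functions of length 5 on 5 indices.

1296

|PF| = (5−5+1)·(5+1)^(5−1) = 1 · 1296 = 1296 [KW]
Example (4,2,1,5,1) → sorted (1,1,2,4,5): b_i ≤ i ∀i, a PF.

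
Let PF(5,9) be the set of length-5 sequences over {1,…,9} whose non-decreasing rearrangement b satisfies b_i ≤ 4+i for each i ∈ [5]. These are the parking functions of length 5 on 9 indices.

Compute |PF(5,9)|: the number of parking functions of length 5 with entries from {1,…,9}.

50000

#PF = (10−5)·10^(5−1) = 5·10000 = 50000 (Konheim–Weiss)
E.g. (1,8,8,5,6) → sorted (1,5,6,8,8): b_i ≤ 4+i ∀i, a PF.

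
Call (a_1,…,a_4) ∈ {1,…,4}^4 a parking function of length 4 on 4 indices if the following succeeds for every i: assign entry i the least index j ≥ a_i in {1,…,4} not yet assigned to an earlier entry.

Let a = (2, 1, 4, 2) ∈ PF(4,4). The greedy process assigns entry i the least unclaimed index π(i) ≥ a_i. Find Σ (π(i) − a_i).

Σπ(i) = 1+…+4 = 10; Σa = 2+1+4+2 = 9; disp = 10−9 = 1.

1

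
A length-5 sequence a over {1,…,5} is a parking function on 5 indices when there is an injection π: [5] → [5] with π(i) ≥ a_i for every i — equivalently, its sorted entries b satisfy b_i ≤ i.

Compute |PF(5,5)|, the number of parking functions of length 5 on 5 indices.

1296

|PF| = 1·6^4 = 1·1296 = 1296 [KW]
E.g. (1,1,3,1,2) → sorted (1,1,1,2,3): b_i ≤ i ∀i, a PF.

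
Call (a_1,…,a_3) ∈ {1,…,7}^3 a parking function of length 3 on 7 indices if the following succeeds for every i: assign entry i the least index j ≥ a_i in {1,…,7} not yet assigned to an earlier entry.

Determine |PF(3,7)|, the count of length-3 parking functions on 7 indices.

320

Count = (7+1−3)·(7+1)^{3−1} = 5×64 = 320
One tuple (5,2,2) → sorted (2,2,5): b_i ≤ 4+i ∀i, a PF.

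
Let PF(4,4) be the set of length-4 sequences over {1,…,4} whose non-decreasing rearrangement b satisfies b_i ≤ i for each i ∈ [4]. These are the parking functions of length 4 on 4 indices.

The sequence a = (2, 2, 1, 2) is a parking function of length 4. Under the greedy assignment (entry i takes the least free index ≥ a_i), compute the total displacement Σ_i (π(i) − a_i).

3

Σπ(i) = 1+…+4 = 10; Σa = 2+2+1+2 = 7; disp = 10−7 = 3.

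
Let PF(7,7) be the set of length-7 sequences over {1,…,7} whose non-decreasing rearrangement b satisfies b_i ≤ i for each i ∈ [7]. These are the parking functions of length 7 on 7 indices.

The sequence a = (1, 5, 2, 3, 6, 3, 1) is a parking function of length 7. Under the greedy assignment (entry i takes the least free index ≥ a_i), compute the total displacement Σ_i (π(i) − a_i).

7

Σπ = 7·8/2 = 28 (π permutes [7]); Σa = 1+5+2+3+6+3+1 = 21; disp = 28−21 = 7.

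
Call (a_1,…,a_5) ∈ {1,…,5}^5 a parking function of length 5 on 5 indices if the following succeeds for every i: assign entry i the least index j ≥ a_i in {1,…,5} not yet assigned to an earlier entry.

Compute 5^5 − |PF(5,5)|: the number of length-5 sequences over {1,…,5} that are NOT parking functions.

1829

|PF(5,5)| = (5−5+1)·(5+1)^(5−1) = 1 · 1296 = 1296 [KW]
Check (4,4,3,2,4) → sorted (2,3,4,4,4): b_1=2>1, not a PF.
Total 3125; non-PF = 3125−1296 = 1829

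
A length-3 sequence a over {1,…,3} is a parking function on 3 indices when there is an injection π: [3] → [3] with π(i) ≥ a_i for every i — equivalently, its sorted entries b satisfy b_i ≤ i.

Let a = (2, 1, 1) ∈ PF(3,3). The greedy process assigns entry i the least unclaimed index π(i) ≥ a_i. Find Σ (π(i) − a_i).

Σπ(i) = 1+…+3 = 6; Σa = 2+1+1 = 4; disp = 6−4 = 2.

2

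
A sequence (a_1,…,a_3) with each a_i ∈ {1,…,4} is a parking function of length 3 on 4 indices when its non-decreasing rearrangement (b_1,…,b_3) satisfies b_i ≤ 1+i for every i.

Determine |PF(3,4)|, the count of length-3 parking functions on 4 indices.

#PF = 2·5^2 = 2×25 = 50 [KW]
One tuple (4,1,2) → sorted (1,2,4): b_i ≤ 1+i ∀i, a PF.

50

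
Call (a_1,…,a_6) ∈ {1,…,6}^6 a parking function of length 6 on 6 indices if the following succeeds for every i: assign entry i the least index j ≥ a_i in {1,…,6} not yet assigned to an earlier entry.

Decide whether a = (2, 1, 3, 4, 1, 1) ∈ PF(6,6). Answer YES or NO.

YES

Rearranged: b = (1, 1, 1, 2, 3, 4).
  b_1=1 ≤ 1
  b_2=1 ≤ 2
  b_3=1 ≤ 3
  b_4=2 ≤ 4
  b_5=3 ≤ 5
  b_6=4 ≤ 6
All bounds hold ⇒ YES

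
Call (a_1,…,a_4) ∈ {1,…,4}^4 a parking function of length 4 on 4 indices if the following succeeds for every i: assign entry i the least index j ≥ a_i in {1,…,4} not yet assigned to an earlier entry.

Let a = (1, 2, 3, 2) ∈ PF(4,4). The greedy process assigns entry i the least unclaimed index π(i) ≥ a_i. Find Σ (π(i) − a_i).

Σπ(i) = 1+…+4 = 10; Σa = 1+2+3+2 = 8; disp = 10−8 = 2.

2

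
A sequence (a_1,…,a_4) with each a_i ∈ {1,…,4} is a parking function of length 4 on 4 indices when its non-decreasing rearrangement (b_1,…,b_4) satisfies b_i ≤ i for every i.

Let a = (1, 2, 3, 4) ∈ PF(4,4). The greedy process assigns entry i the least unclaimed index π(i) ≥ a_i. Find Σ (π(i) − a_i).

Σπ = 4·5/2 = 10 (π permutes [4]); Σa = 1+2+3+4 = 10; disp = 10−10 = 0.

0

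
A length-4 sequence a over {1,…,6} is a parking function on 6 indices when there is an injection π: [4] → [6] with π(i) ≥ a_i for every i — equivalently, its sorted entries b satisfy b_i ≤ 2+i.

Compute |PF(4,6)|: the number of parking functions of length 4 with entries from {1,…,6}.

|PF| = (6−4+1)·(6+1)^(4−1) = 3×343 = 1029 (Pollak)
Check (6,1,4,4) → sorted (1,4,4,6): b_i ≤ 2+i ∀i, a PF.

1029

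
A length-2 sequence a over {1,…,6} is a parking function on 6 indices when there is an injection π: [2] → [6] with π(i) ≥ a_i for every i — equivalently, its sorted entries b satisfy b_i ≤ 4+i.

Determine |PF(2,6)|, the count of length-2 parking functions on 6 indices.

|PF(2,6)| = (6+1−2)·(6+1)^{2−1} = 5·7 = 35 [KW]
E.g. (2,1) → sorted (1,2): b_i ≤ 4+i ∀i, a PF.

35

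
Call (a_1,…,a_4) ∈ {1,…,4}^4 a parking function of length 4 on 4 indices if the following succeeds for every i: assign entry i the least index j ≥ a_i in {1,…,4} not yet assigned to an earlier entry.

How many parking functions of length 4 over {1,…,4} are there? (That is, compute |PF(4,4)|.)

Count = (4+1−4)·(4+1)^{4−1} = 1×125 = 125 [KW]
Check (1,3,2,1) → sorted (1,1,2,3): b_i ≤ i ∀i, a PF.

125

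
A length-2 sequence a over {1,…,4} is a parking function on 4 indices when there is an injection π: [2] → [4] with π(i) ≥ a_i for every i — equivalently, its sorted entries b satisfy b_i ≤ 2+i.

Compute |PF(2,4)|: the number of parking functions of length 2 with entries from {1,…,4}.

#PF = (4+1−2)·(4+1)^{2−1} = 3·5 = 15
E.g. (2,1) → sorted (1,2): b_i ≤ 2+i ∀i, a PF.

15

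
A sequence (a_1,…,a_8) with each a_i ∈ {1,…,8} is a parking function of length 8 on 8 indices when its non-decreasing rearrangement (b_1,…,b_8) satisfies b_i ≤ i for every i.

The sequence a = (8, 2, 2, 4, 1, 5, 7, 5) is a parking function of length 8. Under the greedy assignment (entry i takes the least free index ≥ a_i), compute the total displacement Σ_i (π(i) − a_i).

Σπ = 36 ({1..8} each once); Σa = 8+2+2+4+1+5+7+5 = 34; disp = 36−34 = 2.

2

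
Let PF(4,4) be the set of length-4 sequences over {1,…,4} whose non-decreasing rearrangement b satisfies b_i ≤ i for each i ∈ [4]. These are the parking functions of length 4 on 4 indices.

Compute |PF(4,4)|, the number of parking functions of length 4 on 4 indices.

Count = (5−4)·5^(4−1) = 1·125 = 125 [KW]
One tuple (4,3,1,2) → sorted (1,2,3,4): b_i ≤ i ∀i, a PF.

125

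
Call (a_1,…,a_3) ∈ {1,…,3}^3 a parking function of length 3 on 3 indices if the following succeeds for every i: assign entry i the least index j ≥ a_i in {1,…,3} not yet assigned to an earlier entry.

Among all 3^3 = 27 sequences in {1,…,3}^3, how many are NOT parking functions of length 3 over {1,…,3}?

11

Count = 1·4^2 = 1 · 16 = 16 (Konheim–Weiss)
Example (3,3,3) → sorted (3,3,3): b_1=3>1, not a PF.
So 27 − 16 = 11 fail.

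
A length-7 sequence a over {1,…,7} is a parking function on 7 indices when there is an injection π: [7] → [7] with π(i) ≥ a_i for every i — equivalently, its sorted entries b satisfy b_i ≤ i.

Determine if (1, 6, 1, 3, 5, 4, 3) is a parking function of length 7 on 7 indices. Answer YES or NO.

YES

Rearranged: b = (1, 1, 3, 3, 4, 5, 6).
  b_1=1 ≤ 1
  b_2=1 ≤ 2
  b_3=3 ≤ 3
  b_4=3 ≤ 4
  b_5=4 ≤ 5
  b_6=5 ≤ 6
  b_7=6 ≤ 7
All bounds hold ⇒ YES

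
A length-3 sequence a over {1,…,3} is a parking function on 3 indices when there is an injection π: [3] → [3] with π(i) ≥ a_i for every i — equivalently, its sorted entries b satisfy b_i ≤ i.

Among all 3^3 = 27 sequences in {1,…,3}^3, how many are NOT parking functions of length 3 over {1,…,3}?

Count = (3+1−3)·(3+1)^{3−1} = 1·16 = 16
One tuple (2,3,2) → sorted (2,2,3): b_1=2>1, not a PF.
Total 27; non-PF = 27−16 = 11

11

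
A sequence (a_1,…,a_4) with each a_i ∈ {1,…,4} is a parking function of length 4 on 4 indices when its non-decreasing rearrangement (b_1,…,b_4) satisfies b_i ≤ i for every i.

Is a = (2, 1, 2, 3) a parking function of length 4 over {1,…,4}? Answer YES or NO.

YES

Order a: b = (1, 2, 2, 3).
  b_1=1 ≤ 1
  b_2=2 ≤ 2
  b_3=2 ≤ 3
  b_4=3 ≤ 4
All bounds hold ⇒ YES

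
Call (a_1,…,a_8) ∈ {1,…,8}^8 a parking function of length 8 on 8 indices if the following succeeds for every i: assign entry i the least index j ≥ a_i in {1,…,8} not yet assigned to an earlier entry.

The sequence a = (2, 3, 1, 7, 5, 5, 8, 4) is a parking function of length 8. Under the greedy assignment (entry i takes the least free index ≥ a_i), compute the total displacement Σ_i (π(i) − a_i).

Σπ(i) = 1+…+8 = 36; Σa = 2+3+1+7+5+5+8+4 = 35; disp = 36−35 = 1.

1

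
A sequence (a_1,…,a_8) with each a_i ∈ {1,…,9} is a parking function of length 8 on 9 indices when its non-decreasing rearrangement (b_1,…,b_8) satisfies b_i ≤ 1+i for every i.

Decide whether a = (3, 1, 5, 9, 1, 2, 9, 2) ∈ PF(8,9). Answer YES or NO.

NO

Rearranged: b = (1, 1, 2, 2, 3, 5, 9, 9).
  b_1=1 ≤ 2
  b_2=1 ≤ 3
  b_3=2 ≤ 4
  b_4=2 ≤ 5
  b_5=3 ≤ 6
  b_6=5 ≤ 7
  b_7=9 > 8
  fails at i=7 ⇒ NO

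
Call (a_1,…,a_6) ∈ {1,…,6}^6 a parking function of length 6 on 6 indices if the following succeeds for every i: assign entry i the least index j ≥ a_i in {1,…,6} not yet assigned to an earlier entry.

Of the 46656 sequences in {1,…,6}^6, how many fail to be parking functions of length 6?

29849

#PF = 1·7^5 = 1×16807 = 16807 [KW]
E.g. (3,3,3,4,6,3) → sorted (3,3,3,3,4,6): b_1=3>1, not a PF.
Total 46656; non-PF = 46656−16807 = 29849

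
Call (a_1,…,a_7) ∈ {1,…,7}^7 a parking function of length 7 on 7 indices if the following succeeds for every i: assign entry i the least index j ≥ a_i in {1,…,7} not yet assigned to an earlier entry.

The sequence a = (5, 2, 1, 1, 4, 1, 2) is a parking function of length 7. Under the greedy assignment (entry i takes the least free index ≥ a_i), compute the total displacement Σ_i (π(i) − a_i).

12

Σπ = 28 ({1..7} each once); Σa = 5+2+1+1+4+1+2 = 16; disp = 28−16 = 12.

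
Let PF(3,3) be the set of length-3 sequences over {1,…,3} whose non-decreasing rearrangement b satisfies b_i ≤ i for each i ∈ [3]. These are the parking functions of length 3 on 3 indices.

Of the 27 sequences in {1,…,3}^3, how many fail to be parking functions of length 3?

Count = (3−3+1)·(3+1)^(3−1) = 1×16 = 16 [KW]
One tuple (3,3,2) → sorted (2,3,3): b_1=2>1, not a PF.
So 27 − 16 = 11 fail.

11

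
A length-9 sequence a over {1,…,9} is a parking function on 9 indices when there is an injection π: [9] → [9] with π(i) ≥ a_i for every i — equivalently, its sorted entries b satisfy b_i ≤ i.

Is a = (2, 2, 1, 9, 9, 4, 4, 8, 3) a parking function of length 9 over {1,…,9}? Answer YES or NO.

Order a: b = (1, 2, 2, 3, 4, 4, 8, 9, 9).
  b_1=1 ≤ 1
  b_2=2 ≤ 2
  b_3=2 ≤ 3
  b_4=3 ≤ 4
  b_5=4 ≤ 5
  b_6=4 ≤ 6
  b_7=8 > 7
  fails at i=7 ⇒ NO

NO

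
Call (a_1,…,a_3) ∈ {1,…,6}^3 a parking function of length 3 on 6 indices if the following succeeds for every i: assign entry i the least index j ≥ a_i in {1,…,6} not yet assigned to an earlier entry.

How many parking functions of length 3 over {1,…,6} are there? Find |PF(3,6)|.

#PF = (7−3)·7^(3−1) = 4·49 = 196 [KW]
Example (2,1,1) → sorted (1,1,2): b_i ≤ 3+i ∀i, a PF.

196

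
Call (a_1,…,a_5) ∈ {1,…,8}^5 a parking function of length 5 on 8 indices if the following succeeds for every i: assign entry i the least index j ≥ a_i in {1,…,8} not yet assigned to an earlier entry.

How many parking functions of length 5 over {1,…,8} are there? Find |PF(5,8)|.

26244

#PF = (8+1−5)·(8+1)^{5−1} = 4·6561 = 26244 (Konheim–Weiss)
E.g. (2,3,8,6,4) → sorted (2,3,4,6,8): b_i ≤ 3+i ∀i, a PF.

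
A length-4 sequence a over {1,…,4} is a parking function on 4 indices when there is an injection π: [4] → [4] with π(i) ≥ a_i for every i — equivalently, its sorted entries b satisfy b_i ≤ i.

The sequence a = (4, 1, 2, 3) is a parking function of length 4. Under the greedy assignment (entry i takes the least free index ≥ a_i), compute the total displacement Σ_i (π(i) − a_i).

0

Σπ(i) = 1+…+4 = 10; Σa = 4+1+2+3 = 10; disp = 10−10 = 0.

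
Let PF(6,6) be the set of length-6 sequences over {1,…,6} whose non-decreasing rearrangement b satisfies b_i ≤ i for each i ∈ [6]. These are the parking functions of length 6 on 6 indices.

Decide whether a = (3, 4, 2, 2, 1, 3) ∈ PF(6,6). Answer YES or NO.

YES

Rearranged: b = (1, 2, 2, 3, 3, 4).
  b_1=1 ≤ 1
  b_2=2 ≤ 2
  b_3=2 ≤ 3
  b_4=3 ≤ 4
  b_5=3 ≤ 5
  b_6=4 ≤ 6
All bounds hold ⇒ YES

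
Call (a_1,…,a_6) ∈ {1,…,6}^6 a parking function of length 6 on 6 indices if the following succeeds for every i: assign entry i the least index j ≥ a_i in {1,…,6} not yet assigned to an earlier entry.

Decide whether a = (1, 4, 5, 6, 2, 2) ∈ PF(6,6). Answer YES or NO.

YES

Rearranged: b = (1, 2, 2, 4, 5, 6).
  b_1=1 ≤ 1
  b_2=2 ≤ 2
  b_3=2 ≤ 3
  b_4=4 ≤ 4
  b_5=5 ≤ 5
  b_6=6 ≤ 6
All bounds hold ⇒ YES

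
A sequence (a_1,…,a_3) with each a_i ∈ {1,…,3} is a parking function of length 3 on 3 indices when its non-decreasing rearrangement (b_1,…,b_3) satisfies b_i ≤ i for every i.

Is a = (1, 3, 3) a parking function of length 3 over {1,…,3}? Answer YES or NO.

NO

Order a: b = (1, 3, 3).
  b_1=1 ≤ 1
  b_2=3 > 2
  fails at i=2 ⇒ NO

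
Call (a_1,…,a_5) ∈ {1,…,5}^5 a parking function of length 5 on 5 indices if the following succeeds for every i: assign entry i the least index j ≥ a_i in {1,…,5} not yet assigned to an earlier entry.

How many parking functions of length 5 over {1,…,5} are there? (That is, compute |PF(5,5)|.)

Count = (5−5+1)·(5+1)^(5−1) = 1×1296 = 1296 [KW]
Example (1,1,2,1,2) → sorted (1,1,1,2,2): b_i ≤ i ∀i, a PF.

1296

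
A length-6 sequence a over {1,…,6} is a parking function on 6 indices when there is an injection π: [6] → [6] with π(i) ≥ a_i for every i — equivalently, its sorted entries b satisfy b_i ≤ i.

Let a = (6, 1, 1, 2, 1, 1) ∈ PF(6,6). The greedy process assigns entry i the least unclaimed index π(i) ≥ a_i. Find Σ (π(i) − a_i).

9

Σπ = 21 ({1..6} each once); Σa = 6+1+1+2+1+1 = 12; disp = 21−12 = 9.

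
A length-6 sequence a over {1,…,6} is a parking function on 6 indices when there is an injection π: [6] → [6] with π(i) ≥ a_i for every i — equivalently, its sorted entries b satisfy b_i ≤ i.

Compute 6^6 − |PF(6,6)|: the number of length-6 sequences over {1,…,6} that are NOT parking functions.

#PF = 1·7^5 = 1×16807 = 16807 (Konheim–Weiss)
Example (4,3,6,5,4,6) → sorted (3,4,4,5,6,6): b_1=3>1, not a PF.
6^6 − 16807 = 46656 − 16807 = 29849

29849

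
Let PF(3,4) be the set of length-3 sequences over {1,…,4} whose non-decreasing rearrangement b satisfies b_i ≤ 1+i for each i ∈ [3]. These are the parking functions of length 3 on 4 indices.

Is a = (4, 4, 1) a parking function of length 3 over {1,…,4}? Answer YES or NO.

Sorted: b = (1, 4, 4).
  b_1=1 ≤ 2
  b_2=4 > 3
  fails at i=2 ⇒ NO

NO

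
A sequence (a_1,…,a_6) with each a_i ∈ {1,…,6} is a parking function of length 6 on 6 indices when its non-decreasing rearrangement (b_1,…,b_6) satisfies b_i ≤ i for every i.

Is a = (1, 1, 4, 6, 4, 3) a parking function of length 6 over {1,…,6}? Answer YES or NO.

YES

Order a: b = (1, 1, 3, 4, 4, 6).
  b_1=1 ≤ 1
  b_2=1 ≤ 2
  b_3=3 ≤ 3
  b_4=4 ≤ 4
  b_5=4 ≤ 5
  b_6=6 ≤ 6
All bounds hold ⇒ YES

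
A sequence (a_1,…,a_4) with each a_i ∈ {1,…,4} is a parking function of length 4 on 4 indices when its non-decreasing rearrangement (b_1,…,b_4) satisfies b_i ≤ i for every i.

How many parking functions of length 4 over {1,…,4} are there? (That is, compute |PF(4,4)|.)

125

|PF(4,4)| = (5−4)·5^(4−1) = 1 · 125 = 125
Check (1,4,1,3) → sorted (1,1,3,4): b_i ≤ i ∀i, a PF.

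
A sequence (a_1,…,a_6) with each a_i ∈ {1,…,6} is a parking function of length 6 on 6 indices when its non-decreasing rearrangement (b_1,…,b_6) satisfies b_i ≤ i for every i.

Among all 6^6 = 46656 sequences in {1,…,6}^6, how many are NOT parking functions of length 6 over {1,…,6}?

29849

|PF(6,6)| = 1·7^5 = 1 · 16807 = 16807 (Konheim–Weiss)
Example (6,4,4,5,5,6) → sorted (4,4,5,5,6,6): b_1=4>1, not a PF.
So 46656 − 16807 = 29849 fail.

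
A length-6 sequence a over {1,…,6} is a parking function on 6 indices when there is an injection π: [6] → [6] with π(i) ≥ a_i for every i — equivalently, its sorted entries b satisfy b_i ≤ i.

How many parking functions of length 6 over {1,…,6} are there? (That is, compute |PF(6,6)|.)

|PF(6,6)| = 1·7^5 = 1 · 16807 = 16807 (Konheim–Weiss)
One tuple (2,6,2,2,1,3) → sorted (1,2,2,2,3,6): b_i ≤ i ∀i, a PF.

16807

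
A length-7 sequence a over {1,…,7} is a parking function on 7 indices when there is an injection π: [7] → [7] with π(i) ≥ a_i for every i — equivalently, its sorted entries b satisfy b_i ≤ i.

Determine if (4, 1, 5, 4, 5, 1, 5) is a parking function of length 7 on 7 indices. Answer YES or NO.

NO

Sorted: b = (1, 1, 4, 4, 5, 5, 5).
  b_1=1 ≤ 1
  b_2=1 ≤ 2
  b_3=4 > 3
  fails at i=3 ⇒ NO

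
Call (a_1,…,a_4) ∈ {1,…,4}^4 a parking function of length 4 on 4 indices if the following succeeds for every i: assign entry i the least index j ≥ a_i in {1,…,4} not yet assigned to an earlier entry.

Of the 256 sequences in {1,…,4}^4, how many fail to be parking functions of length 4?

#PF = (5−4)·5^(4−1) = 1 · 125 = 125 (Konheim–Weiss)
Example (2,4,3,4) → sorted (2,3,4,4): b_1=2>1, not a PF.
Total 256; non-PF = 256−125 = 131

131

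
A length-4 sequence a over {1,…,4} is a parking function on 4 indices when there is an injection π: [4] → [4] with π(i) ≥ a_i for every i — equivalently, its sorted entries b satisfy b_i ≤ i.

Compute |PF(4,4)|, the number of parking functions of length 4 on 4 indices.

125

#PF = (4−4+1)·(4+1)^(4−1) = 1×125 = 125 [KW]
E.g. (3,3,1,2) → sorted (1,2,3,3): b_i ≤ i ∀i, a PF.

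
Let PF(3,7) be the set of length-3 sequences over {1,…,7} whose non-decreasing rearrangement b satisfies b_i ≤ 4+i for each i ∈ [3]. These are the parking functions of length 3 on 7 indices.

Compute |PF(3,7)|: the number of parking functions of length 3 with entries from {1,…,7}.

320

#PF = (7+1−3)·(7+1)^{3−1} = 5·64 = 320 [KW]
Check (6,7,3) → sorted (3,6,7): b_i ≤ 4+i ∀i, a PF.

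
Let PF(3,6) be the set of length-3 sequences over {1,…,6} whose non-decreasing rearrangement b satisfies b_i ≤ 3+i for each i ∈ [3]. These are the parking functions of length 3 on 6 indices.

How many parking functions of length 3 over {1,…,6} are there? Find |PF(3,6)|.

Count = (6+1−3)·(6+1)^{3−1} = 4·49 = 196 (Pollak)
One tuple (5,1,4) → sorted (1,4,5): b_i ≤ 3+i ∀i, a PF.

196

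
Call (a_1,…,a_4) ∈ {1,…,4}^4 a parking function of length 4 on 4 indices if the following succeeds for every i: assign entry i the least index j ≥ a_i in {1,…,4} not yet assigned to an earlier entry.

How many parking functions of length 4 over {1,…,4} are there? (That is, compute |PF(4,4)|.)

125

|PF(4,4)| = (4−4+1)·(4+1)^(4−1) = 1·125 = 125 (Konheim–Weiss)
Check (1,2,2,3) → sorted (1,2,2,3): b_i ≤ i ∀i, a PF.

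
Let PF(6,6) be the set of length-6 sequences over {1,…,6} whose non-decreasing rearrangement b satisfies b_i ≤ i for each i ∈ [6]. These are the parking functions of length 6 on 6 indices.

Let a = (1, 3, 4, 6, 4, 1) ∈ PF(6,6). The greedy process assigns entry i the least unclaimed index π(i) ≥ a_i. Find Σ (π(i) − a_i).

Σπ(i) = 1+…+6 = 21; Σa = 1+3+4+6+4+1 = 19; disp = 21−19 = 2.

2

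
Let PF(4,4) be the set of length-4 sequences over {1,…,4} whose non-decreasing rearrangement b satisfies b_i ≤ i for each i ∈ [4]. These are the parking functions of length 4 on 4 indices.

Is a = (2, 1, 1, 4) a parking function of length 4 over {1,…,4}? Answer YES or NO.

YES

Rearranged: b = (1, 1, 2, 4).
  b_1=1 ≤ 1
  b_2=1 ≤ 2
  b_3=2 ≤ 3
  b_4=4 ≤ 4
All bounds hold ⇒ YES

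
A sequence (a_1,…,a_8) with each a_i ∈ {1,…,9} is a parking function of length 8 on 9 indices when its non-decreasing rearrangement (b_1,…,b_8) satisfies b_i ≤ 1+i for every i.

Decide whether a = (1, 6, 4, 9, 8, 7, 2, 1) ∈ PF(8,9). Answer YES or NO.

Rearranged: b = (1, 1, 2, 4, 6, 7, 8, 9).
  b_1=1 ≤ 2
  b_2=1 ≤ 3
  b_3=2 ≤ 4
  b_4=4 ≤ 5
  b_5=6 ≤ 6
  b_6=7 ≤ 7
  b_7=8 ≤ 8
  b_8=9 ≤ 9
All bounds hold ⇒ YES

YES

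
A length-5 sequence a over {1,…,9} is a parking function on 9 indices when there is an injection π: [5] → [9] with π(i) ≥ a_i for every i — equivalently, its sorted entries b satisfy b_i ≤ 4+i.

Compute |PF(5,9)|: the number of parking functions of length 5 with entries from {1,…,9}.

|PF(5,9)| = (10−5)·10^(5−1) = 5·10000 = 50000 (Pollak)
One tuple (5,7,1,1,2) → sorted (1,1,2,5,7): b_i ≤ 4+i ∀i, a PF.

50000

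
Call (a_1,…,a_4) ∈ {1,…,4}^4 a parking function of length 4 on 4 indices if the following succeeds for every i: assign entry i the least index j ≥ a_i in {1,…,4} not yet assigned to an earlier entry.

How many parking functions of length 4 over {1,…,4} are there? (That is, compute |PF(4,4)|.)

125

|PF(4,4)| = (4−4+1)·(4+1)^(4−1) = 1·125 = 125 (Pollak)
Example (1,4,2,1) → sorted (1,1,2,4): b_i ≤ i ∀i, a PF.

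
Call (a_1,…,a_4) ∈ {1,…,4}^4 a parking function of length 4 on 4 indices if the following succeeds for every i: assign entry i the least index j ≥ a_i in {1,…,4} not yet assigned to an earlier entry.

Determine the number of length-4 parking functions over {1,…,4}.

125

|PF(4,4)| = (5−4)·5^(4−1) = 1 · 125 = 125 (Pollak)
E.g. (1,1,1,1) → sorted (1,1,1,1): b_i ≤ i ∀i, a PF.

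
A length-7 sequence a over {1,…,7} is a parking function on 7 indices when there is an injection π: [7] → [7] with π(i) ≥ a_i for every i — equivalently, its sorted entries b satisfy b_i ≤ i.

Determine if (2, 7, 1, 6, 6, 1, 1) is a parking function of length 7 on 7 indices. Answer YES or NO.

Sorted: b = (1, 1, 1, 2, 6, 6, 7).
  b_1=1 ≤ 1
  b_2=1 ≤ 2
  b_3=1 ≤ 3
  b_4=2 ≤ 4
  b_5=6 > 5
  fails at i=5 ⇒ NO

NO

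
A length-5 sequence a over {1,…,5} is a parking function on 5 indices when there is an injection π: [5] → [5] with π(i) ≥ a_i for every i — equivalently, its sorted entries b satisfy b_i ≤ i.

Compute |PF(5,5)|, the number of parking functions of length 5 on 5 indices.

1296

#PF = 1·6^4 = 1·1296 = 1296 [KW]
One tuple (1,3,1,2,1) → sorted (1,1,1,2,3): b_i ≤ i ∀i, a PF.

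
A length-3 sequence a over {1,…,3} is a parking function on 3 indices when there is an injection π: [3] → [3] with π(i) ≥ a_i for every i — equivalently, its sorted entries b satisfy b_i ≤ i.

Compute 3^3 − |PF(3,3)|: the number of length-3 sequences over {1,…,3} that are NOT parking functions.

|PF| = 1·4^2 = 1 · 16 = 16
One tuple (2,2,3) → sorted (2,2,3): b_1=2>1, not a PF.
So 27 − 16 = 11 fail.

11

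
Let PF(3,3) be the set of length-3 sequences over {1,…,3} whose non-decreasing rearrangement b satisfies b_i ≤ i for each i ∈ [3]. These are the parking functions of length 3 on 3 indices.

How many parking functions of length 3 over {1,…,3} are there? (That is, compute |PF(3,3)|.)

|PF(3,3)| = (3+1−3)·(3+1)^{3−1} = 1·16 = 16 [KW]
One tuple (2,2,1) → sorted (1,2,2): b_i ≤ i ∀i, a PF.

16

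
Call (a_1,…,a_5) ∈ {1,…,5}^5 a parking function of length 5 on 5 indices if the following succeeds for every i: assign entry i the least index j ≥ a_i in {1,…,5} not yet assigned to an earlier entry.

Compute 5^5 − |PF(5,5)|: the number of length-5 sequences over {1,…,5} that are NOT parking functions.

|PF(5,5)| = (5+1−5)·(5+1)^{5−1} = 1·1296 = 1296 [KW]
One tuple (5,3,5,3,2) → sorted (2,3,3,5,5): b_1=2>1, not a PF.
5^5 − 1296 = 3125 − 1296 = 1829

1829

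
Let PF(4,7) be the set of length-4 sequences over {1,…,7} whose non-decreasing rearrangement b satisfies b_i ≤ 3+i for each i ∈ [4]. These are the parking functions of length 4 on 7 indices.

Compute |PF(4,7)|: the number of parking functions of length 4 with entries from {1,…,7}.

|PF| = (7+1−4)·(7+1)^{4−1} = 4×512 = 2048 (Konheim–Weiss)
E.g. (6,2,1,6) → sorted (1,2,6,6): b_i ≤ 3+i ∀i, a PF.

2048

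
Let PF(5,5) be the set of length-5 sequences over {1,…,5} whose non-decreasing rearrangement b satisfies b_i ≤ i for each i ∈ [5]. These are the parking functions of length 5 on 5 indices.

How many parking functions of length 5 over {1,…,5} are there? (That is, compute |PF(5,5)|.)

1296

#PF = 1·6^4 = 1·1296 = 1296 [KW]
E.g. (1,3,1,4,1) → sorted (1,1,1,3,4): b_i ≤ i ∀i, a PF.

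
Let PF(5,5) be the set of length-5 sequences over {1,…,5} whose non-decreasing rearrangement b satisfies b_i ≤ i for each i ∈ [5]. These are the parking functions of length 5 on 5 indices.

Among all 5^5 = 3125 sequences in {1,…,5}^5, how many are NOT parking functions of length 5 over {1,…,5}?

#PF = (6−5)·6^(5−1) = 1·1296 = 1296 (Konheim–Weiss)
Example (3,5,2,5,5) → sorted (2,3,5,5,5): b_1=2>1, not a PF.
So 3125 − 1296 = 1829 fail.

1829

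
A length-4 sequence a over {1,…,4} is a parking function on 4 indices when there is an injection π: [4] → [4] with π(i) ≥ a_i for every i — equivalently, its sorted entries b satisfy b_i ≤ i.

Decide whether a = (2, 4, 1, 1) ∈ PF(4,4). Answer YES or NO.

Order a: b = (1, 1, 2, 4).
  b_1=1 ≤ 1
  b_2=1 ≤ 2
  b_3=2 ≤ 3
  b_4=4 ≤ 4
All bounds hold ⇒ YES

YES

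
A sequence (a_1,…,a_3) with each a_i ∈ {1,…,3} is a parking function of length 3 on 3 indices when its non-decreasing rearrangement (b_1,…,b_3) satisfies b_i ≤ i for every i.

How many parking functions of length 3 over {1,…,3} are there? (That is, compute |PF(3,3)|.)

16

|PF| = (4−3)·4^(3−1) = 1·16 = 16 [KW]
Example (3,1,2) → sorted (1,2,3): b_i ≤ i ∀i, a PF.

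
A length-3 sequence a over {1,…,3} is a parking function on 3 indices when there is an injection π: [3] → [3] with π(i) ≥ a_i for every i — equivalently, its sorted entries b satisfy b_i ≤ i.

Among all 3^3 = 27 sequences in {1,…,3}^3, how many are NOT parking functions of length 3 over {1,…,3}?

|PF(3,3)| = (3−3+1)·(3+1)^(3−1) = 1×16 = 16 (Konheim–Weiss)
Check (2,3,3) → sorted (2,3,3): b_1=2>1, not a PF.
Total 27; non-PF = 27−16 = 11

11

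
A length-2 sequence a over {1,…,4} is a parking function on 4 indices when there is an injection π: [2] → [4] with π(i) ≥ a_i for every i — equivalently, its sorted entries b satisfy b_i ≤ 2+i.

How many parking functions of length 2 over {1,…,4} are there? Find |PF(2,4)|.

15

|PF(2,4)| = (5−2)·5^(2−1) = 3 · 5 = 15 (Pollak)
E.g. (3,4) → sorted (3,4): b_i ≤ 2+i ∀i, a PF.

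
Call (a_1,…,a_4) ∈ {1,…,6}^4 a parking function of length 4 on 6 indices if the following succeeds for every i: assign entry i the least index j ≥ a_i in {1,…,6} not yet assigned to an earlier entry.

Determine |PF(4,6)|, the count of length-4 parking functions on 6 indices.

1029

|PF| = 3·7^3 = 3·343 = 1029 (Konheim–Weiss)
Check (6,4,4,3) → sorted (3,4,4,6): b_i ≤ 2+i ∀i, a PF.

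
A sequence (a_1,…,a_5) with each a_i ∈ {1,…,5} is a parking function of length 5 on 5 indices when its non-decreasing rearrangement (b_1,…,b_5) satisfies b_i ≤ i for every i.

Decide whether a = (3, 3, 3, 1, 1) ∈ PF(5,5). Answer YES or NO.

Order a: b = (1, 1, 3, 3, 3).
  b_1=1 ≤ 1
  b_2=1 ≤ 2
  b_3=3 ≤ 3
  b_4=3 ≤ 4
  b_5=3 ≤ 5
All bounds hold ⇒ YES

YES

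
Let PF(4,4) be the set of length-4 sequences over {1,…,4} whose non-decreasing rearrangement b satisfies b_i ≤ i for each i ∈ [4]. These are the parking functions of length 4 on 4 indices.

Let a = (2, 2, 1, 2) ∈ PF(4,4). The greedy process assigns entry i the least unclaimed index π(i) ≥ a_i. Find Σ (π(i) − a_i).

3

Σπ(i) = 1+…+4 = 10; Σa = 2+2+1+2 = 7; disp = 10−7 = 3.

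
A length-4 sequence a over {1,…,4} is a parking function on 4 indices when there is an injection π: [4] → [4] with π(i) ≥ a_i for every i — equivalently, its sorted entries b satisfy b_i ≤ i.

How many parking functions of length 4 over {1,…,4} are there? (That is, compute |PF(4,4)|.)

125

Count = (4−4+1)·(4+1)^(4−1) = 1×125 = 125 [KW]
E.g. (1,3,1,4) → sorted (1,1,3,4): b_i ≤ i ∀i, a PF.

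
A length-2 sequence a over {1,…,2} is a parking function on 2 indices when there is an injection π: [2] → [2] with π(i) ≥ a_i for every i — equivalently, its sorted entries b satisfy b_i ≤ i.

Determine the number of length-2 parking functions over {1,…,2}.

|PF(2,2)| = 1·3^1 = 1×3 = 3 (Konheim–Weiss)
Check (1,1) → sorted (1,1): b_i ≤ i ∀i, a PF.

3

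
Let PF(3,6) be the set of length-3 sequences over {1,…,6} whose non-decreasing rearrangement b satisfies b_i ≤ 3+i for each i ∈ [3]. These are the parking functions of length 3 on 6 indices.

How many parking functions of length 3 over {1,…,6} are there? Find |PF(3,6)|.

196

|PF(3,6)| = 4·7^2 = 4×49 = 196 [KW]
One tuple (2,5,1) → sorted (1,2,5): b_i ≤ 3+i ∀i, a PF.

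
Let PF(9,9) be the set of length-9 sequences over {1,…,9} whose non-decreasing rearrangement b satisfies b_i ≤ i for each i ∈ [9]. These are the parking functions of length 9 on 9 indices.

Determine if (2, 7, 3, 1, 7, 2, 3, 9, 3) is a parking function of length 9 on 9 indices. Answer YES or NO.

YES

Rearranged: b = (1, 2, 2, 3, 3, 3, 7, 7, 9).
  b_1=1 ≤ 1
  b_2=2 ≤ 2
  b_3=2 ≤ 3
  b_4=3 ≤ 4
  b_5=3 ≤ 5
  b_6=3 ≤ 6
  b_7=7 ≤ 7
  b_8=7 ≤ 8
  b_9=9 ≤ 9
All bounds hold ⇒ YES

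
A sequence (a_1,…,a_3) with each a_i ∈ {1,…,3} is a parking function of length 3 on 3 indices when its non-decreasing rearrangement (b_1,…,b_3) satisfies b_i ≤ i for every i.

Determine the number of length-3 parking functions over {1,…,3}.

Count = (3−3+1)·(3+1)^(3−1) = 1 · 16 = 16 [KW]
Example (2,1,2) → sorted (1,2,2): b_i ≤ i ∀i, a PF.

16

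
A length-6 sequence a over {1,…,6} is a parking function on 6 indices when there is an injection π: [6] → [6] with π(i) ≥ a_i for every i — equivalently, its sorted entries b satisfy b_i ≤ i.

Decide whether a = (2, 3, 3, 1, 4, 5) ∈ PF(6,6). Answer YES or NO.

YES

Sorted: b = (1, 2, 3, 3, 4, 5).
  b_1=1 ≤ 1
  b_2=2 ≤ 2
  b_3=3 ≤ 3
  b_4=3 ≤ 4
  b_5=4 ≤ 5
  b_6=5 ≤ 6
All bounds hold ⇒ YES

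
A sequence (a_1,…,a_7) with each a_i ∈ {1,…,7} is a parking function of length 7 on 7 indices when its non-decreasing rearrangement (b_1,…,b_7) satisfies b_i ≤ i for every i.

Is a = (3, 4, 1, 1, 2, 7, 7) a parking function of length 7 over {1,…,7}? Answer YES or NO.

Sorted: b = (1, 1, 2, 3, 4, 7, 7).
  b_1=1 ≤ 1
  b_2=1 ≤ 2
  b_3=2 ≤ 3
  b_4=3 ≤ 4
  b_5=4 ≤ 5
  b_6=7 > 6
  fails at i=6 ⇒ NO

NO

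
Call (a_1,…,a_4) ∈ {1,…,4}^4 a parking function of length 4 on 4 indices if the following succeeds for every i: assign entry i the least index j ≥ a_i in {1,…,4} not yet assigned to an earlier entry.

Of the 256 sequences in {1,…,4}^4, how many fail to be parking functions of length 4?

131

Count = (4−4+1)·(4+1)^(4−1) = 1 · 125 = 125 [KW]
One tuple (4,4,3,4) → sorted (3,4,4,4): b_1=3>1, not a PF.
4^4 − 125 = 256 − 125 = 131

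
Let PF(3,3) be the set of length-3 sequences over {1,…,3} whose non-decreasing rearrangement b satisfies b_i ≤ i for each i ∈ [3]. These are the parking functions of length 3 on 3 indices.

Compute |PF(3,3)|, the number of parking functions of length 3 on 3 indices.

Count = 1·4^2 = 1 · 16 = 16 (Pollak)
Example (3,1,2) → sorted (1,2,3): b_i ≤ i ∀i, a PF.

16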